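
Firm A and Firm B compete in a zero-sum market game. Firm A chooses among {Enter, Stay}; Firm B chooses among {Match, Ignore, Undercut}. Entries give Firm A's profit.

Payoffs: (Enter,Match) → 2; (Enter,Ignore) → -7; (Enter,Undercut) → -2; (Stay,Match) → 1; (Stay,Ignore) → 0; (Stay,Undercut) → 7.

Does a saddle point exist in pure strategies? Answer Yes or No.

Yes

Row minima: Enter → -7, Stay → 0; maximin = 0.
Column maxima: Match → 2, Ignore → 0, Undercut → 7; minimax = 0.
maximin = minimax = 0, so a saddle point exists.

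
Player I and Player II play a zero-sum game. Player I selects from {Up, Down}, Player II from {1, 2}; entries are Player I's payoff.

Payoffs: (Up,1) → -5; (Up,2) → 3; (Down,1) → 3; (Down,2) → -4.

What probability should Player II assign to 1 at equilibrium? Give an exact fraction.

Row minima: Up → -5, Down → -4; maximin = -4.
Column maxima: 1 → 3, 2 → 3; minimax = 3.
-4 ≠ 3, so there is no saddle point; optimal play is mixed.
Let Player I play Up with probability p. Expected payoff against 1: (-5)p + 3(1−p) = −8p + 3; against 2: 3p + (-4)(1−p) = 7p − 4.
Setting these equal: −8p + 3 = 7p − 4 ⇒ −15p = -7 ⇒ p = 7/15, and the value is (-8)·(7/15) + 3 = -11/15.
For Player II: with q = P(1), equating Up's and Down's payoffs gives −8q + 3 = 7q − 4 ⇒ q = 7/15.

7/15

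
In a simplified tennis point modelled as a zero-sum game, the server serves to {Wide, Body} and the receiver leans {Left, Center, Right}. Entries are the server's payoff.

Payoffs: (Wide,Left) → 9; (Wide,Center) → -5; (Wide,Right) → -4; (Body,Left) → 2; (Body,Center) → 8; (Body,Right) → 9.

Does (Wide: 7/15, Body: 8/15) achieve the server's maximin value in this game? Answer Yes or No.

Against Left this mix gives (7/15)·9 + (8/15)·2 = 79/15.
Against Center this mix gives (7/15)·(-5) + (8/15)·8 = 29/15.
Against Right this mix gives (7/15)·(-4) + (8/15)·9 = 44/15.
The receiver will play Center, holding the server to 29/15. Shifting weight toward the row that does better against Center would raise this floor (the equalizing mix achieves 41/10 against both Center and Left), so the proposed strategy is not optimal.

No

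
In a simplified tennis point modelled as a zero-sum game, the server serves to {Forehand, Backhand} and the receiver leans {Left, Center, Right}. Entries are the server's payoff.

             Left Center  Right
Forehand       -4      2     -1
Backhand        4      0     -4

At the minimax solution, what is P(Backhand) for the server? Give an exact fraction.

3/11

Row minima: Forehand → -4, Backhand → -4; maximin = -4.
Column maxima: Left → 4, Center → 2, Right → -1; minimax = -1.
-4 ≠ -1, so there is no saddle point; optimal play is mixed.
Center is strictly dominated by Right (it gives the server strictly more in every row), so the receiver never plays it.
On the remaining 2×2 (Forehand, Backhand vs Left, Right):
Let the server play Forehand with probability p. Expected payoff against Left: (-4)p + 4(1−p) = −8p + 4; against Right: (-1)p + (-4)(1−p) = 3p − 4.
Setting these equal: −8p + 4 = 3p − 4 ⇒ −11p = -8 ⇒ p = 8/11, and the value is (-8)·(8/11) + 4 = -20/11.
For the receiver: with q = P(Left), equating Forehand's and Backhand's payoffs gives −3q − 1 = 8q − 4 ⇒ q = 3/11.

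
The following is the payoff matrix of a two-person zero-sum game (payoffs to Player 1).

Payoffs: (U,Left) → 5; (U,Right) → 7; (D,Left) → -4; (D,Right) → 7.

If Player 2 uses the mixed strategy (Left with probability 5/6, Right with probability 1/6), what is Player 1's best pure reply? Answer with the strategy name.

Expected payoff of U: (5/6)·5 + (1/6)·7 = 16/3.
Expected payoff of D: (5/6)·(-4) + (1/6)·7 = -13/6.
The largest is 16/3, so Player 1's best response is U.

U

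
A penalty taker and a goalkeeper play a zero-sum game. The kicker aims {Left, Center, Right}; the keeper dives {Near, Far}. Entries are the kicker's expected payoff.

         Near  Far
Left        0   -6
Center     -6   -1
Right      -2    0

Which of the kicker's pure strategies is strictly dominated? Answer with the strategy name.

Center

Right gives a strictly higher payoff than Center against every column: -2 > -6, 0 > -1.
So Center is strictly dominated and the kicker never plays it.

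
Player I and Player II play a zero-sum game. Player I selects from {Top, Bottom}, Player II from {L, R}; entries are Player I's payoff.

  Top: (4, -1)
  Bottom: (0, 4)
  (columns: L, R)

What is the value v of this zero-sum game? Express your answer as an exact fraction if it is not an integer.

Row minima: Top → -1, Bottom → 0; maximin = 0.
Column maxima: L → 4, R → 4; minimax = 4.
0 ≠ 4, so there is no saddle point; optimal play is mixed.
Let Player I play Top with probability p. Expected payoff against L: 4p + 0(1−p) = 4p; against R: (-1)p + 4(1−p) = −5p + 4.
Setting these equal: 4p = −5p + 4 ⇒ 9p = 4 ⇒ p = 4/9, and the value is (4)·(4/9) = 16/9.
For Player II: with q = P(L), equating Top's and Bottom's payoffs gives 5q − 1 = −4q + 4 ⇒ q = 5/9.

16/9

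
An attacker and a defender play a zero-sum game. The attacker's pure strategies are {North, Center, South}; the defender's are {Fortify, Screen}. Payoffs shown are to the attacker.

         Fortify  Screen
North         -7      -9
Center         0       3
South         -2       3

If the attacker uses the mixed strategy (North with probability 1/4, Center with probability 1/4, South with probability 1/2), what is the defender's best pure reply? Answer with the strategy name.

Fortify

If the defender plays Fortify, the attacker's expected payoff is (1/4)·(-7) + (1/4)·0 + (1/2)·(-2) = -11/4.
If the defender plays Screen, the attacker's expected payoff is (1/4)·(-9) + (1/4)·3 + (1/2)·3 = 0.
The defender minimizes the attacker's payoff; the smallest is -11/4, so the best response is Fortify.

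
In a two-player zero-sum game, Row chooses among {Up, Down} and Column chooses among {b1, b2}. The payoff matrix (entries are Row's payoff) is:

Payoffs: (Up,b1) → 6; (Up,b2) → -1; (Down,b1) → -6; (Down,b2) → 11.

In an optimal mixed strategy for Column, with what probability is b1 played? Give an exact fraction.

1/2

Row minima: Up → -1, Down → -6; maximin = -1.
Column maxima: b1 → 6, b2 → 11; minimax = 6.
-1 ≠ 6, so there is no saddle point; optimal play is mixed.
Let Row play Up with probability p. Expected payoff against b1: 6p + (-6)(1−p) = 12p − 6; against b2: (-1)p + 11(1−p) = −12p + 11.
Setting these equal: 12p − 6 = −12p + 11 ⇒ 24p = 17 ⇒ p = 17/24, and the value is (12)·(17/24) − 6 = 5/2.
For Column: with q = P(b1), equating Up's and Down's payoffs gives 7q − 1 = −17q + 11 ⇒ q = 1/2.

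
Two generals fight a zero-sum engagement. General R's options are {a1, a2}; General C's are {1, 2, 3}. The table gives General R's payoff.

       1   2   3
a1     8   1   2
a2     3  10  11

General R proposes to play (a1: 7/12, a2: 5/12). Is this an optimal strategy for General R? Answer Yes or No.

Against 1 this mix gives (7/12)·8 + (5/12)·3 = 71/12.
Against 2 this mix gives (7/12)·1 + (5/12)·10 = 19/4.
Against 3 this mix gives (7/12)·2 + (5/12)·11 = 23/4.
General C will play 2, holding General R to 19/4. Shifting weight toward the row that does better against 2 would raise this floor (the equalizing mix achieves 11/2 against both 2 and 1), so the proposed strategy is not optimal.

No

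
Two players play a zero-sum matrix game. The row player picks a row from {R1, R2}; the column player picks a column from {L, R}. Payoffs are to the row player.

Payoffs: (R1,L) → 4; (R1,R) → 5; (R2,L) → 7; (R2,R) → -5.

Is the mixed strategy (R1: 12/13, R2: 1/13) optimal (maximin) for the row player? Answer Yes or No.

Yes

Against L this mix gives (12/13)·4 + (1/13)·7 = 55/13.
Against R this mix gives (12/13)·5 + (1/13)·(-5) = 55/13.
All of the column player's active replies (L, R) yield 55/13, and no column does worse for the row player. The mix makes the column player indifferent and guarantees 55/13, so it is optimal.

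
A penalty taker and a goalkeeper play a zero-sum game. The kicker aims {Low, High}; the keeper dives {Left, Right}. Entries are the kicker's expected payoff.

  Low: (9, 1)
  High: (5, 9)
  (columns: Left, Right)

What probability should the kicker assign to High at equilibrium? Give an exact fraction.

2/3

Row minima: Low → 1, High → 5; maximin = 5.
Column maxima: Left → 9, Right → 9; minimax = 9.
5 ≠ 9, so there is no saddle point; optimal play is mixed.
Let the kicker play Low with probability p. Expected payoff against Left: 9p + 5(1−p) = 4p + 5; against Right: 1p + 9(1−p) = −8p + 9.
Setting these equal: 4p + 5 = −8p + 9 ⇒ 12p = 4 ⇒ p = 1/3, and the value is (4)·(1/3) + 5 = 19/3.
For the keeper: with q = P(Left), equating Low's and High's payoffs gives 8q + 1 = −4q + 9 ⇒ q = 2/3.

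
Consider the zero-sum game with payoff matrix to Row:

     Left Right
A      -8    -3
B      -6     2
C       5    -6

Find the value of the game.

-26/19

Row minima: A → -8, B → -6, C → -6; maximin = -6.
Column maxima: Left → 5, Right → 2; minimax = 2.
-6 ≠ 2, so there is no saddle point; optimal play is mixed.
A is strictly dominated by B, so Row never plays it.
On the remaining 2×2 (B, C vs Left, Right):
Let Row play B with probability p. Expected payoff against Left: (-6)p + 5(1−p) = −11p + 5; against Right: 2p + (-6)(1−p) = 8p − 6.
Setting these equal: −11p + 5 = 8p − 6 ⇒ −19p = -11 ⇒ p = 11/19, and the value is (-11)·(11/19) + 5 = -26/19.
For Column: with q = P(Left), equating B's and C's payoffs gives −8q + 2 = 11q − 6 ⇒ q = 8/19.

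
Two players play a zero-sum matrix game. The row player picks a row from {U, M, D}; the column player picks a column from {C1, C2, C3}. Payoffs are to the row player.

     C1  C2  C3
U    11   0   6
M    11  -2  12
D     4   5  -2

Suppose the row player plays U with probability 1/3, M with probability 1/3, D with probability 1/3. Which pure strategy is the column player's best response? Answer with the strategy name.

If the column player plays C1, the row player's expected payoff is (1/3)·11 + (1/3)·11 + (1/3)·4 = 26/3.
If the column player plays C2, the row player's expected payoff is (1/3)·0 + (1/3)·(-2) + (1/3)·5 = 1.
If the column player plays C3, the row player's expected payoff is (1/3)·6 + (1/3)·12 + (1/3)·(-2) = 16/3.
The column player minimizes the row player's payoff; the smallest is 1, so the best response is C2.

C2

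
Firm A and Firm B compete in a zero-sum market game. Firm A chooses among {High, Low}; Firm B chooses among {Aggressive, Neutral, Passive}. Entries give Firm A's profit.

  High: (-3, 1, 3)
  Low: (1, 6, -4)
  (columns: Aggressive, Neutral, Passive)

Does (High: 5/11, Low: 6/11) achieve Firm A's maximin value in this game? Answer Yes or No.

Yes

Against Aggressive this mix gives (5/11)·(-3) + (6/11)·1 = -9/11.
Against Neutral this mix gives (5/11)·1 + (6/11)·6 = 41/11.
Against Passive this mix gives (5/11)·3 + (6/11)·(-4) = -9/11.
All of Firm B's active replies (Aggressive, Passive) yield -9/11, and no column does worse for Firm A. The mix makes Firm B indifferent and guarantees -9/11, so it is optimal.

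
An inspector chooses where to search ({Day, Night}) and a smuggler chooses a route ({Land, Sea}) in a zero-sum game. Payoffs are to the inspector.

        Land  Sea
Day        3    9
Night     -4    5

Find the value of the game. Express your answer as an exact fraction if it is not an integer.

Row minima: Day → 3, Night → -4; maximin = 3.
Column maxima: Land → 3, Sea → 9; minimax = 3.
Since maximin = minimax = 3, there is a saddle point and the value is 3.

3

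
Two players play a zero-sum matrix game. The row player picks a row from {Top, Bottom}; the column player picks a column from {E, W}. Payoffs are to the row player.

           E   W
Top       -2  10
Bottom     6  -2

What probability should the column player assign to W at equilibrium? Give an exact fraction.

2/5

Row minima: Top → -2, Bottom → -2; maximin = -2.
Column maxima: E → 6, W → 10; minimax = 6.
-2 ≠ 6, so there is no saddle point; optimal play is mixed.
Let the row player play Top with probability p. Expected payoff against E: (-2)p + 6(1−p) = −8p + 6; against W: 10p + (-2)(1−p) = 12p − 2.
Setting these equal: −8p + 6 = 12p − 2 ⇒ −20p = -8 ⇒ p = 2/5, and the value is (-8)·(2/5) + 6 = 14/5.
For the column player: with q = P(E), equating Top's and Bottom's payoffs gives −12q + 10 = 8q − 2 ⇒ q = 3/5.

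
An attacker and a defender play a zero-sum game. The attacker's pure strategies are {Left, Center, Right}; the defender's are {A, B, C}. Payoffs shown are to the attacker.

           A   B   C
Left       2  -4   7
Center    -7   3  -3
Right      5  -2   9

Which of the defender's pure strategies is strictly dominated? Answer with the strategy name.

A holds the attacker's payoff strictly below C in every row: 2 < 7, -7 < -3, 5 < 9.
So C is strictly dominated for the defender.

C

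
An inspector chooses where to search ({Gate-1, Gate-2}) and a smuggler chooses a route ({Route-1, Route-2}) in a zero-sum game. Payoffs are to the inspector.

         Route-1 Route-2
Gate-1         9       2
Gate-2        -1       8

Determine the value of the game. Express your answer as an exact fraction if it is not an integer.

Row minima: Gate-1 → 2, Gate-2 → -1; maximin = 2.
Column maxima: Route-1 → 9, Route-2 → 8; minimax = 8.
2 ≠ 8, so there is no saddle point; optimal play is mixed.
Let the inspector play Gate-1 with probability p. Expected payoff against Route-1: 9p + (-1)(1−p) = 10p − 1; against Route-2: 2p + 8(1−p) = −6p + 8.
Setting these equal: 10p − 1 = −6p + 8 ⇒ 16p = 9 ⇒ p = 9/16, and the value is (10)·(9/16) − 1 = 37/8.
For the smuggler: with q = P(Route-1), equating Gate-1's and Gate-2's payoffs gives 7q + 2 = −9q + 8 ⇒ q = 3/8.

37/8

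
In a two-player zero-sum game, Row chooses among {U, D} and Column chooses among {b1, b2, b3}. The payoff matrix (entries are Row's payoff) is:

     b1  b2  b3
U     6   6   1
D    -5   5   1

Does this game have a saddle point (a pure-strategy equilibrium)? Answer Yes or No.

Yes

Row minima: U → 1, D → -5; maximin = 1.
Column maxima: b1 → 6, b2 → 6, b3 → 1; minimax = 1.
maximin = minimax = 1, so a saddle point exists.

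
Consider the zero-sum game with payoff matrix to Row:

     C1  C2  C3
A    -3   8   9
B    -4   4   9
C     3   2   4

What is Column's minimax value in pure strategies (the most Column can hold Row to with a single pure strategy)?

Column maxima: C1 → 3, C2 → 8, C3 → 9.
The smallest of these is 3.

3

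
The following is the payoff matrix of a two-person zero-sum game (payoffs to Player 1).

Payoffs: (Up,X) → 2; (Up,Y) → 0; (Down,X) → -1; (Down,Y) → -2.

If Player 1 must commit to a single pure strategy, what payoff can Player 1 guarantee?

0

Row minima: Up → 0, Down → -2.
The best of these is 0.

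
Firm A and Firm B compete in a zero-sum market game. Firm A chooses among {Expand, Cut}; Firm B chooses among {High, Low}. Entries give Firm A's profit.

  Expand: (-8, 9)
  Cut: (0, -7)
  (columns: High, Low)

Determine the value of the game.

Row minima: Expand → -8, Cut → -7; maximin = -7.
Column maxima: High → 0, Low → 9; minimax = 0.
-7 ≠ 0, so there is no saddle point; optimal play is mixed.
Let Firm A play Expand with probability p. Expected payoff against High: (-8)p + 0(1−p) = −8p; against Low: 9p + (-7)(1−p) = 16p − 7.
Setting these equal: −8p = 16p − 7 ⇒ −24p = -7 ⇒ p = 7/24, and the value is (-8)·(7/24) = -7/3.
For Firm B: with q = P(High), equating Expand's and Cut's payoffs gives −17q + 9 = 7q − 7 ⇒ q = 2/3.

-7/3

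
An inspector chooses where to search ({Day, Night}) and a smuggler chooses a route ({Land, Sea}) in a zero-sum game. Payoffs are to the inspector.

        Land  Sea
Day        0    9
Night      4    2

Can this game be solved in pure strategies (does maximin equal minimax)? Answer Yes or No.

No

Row minima: Day → 0, Night → 2; maximin = 2.
Column maxima: Land → 4, Sea → 9; minimax = 4.
2 ≠ 4, so no pure-strategy equilibrium exists.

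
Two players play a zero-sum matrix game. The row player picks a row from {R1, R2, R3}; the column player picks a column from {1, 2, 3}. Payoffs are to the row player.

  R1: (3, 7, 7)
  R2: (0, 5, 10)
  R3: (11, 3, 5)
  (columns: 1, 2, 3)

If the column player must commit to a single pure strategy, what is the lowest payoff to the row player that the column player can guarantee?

Column maxima: 1 → 11, 2 → 7, 3 → 10.
The smallest of these is 7.

7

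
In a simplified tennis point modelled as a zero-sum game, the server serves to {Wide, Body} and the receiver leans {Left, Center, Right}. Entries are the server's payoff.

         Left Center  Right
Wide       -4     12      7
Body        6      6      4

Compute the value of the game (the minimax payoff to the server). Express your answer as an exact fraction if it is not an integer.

58/13

Row minima: Wide → -4, Body → 4; maximin = 4.
Column maxima: Left → 6, Center → 12, Right → 7; minimax = 6.
4 ≠ 6, so there is no saddle point; optimal play is mixed.
Center is strictly dominated by Right (it gives the server strictly more in every row), so the receiver never plays it.
On the remaining 2×2 (Wide, Body vs Left, Right):
Let the server play Wide with probability p. Expected payoff against Left: (-4)p + 6(1−p) = −10p + 6; against Right: 7p + 4(1−p) = 3p + 4.
Setting these equal: −10p + 6 = 3p + 4 ⇒ −13p = -2 ⇒ p = 2/13, and the value is (-10)·(2/13) + 6 = 58/13.
For the receiver: with q = P(Left), equating Wide's and Body's payoffs gives −11q + 7 = 2q + 4 ⇒ q = 3/13.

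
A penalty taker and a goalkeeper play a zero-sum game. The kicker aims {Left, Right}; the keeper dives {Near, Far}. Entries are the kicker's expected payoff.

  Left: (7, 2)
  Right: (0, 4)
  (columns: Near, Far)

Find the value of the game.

Row minima: Left → 2, Right → 0; maximin = 2.
Column maxima: Near → 7, Far → 4; minimax = 4.
2 ≠ 4, so there is no saddle point; optimal play is mixed.
Let the kicker play Left with probability p. Expected payoff against Near: 7p + 0(1−p) = 7p; against Far: 2p + 4(1−p) = −2p + 4.
Setting these equal: 7p = −2p + 4 ⇒ 9p = 4 ⇒ p = 4/9, and the value is (7)·(4/9) = 28/9.
For the keeper: with q = P(Near), equating Left's and Right's payoffs gives 5q + 2 = −4q + 4 ⇒ q = 2/9.

28/9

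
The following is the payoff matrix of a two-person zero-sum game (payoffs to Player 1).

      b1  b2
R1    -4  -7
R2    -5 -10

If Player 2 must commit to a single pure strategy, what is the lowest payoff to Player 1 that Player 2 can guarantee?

-7

Column maxima: b1 → -4, b2 → -7.
The smallest of these is -7.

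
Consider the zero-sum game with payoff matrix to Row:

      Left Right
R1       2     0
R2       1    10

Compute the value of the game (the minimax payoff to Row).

Row minima: R1 → 0, R2 → 1; maximin = 1.
Column maxima: Left → 2, Right → 10; minimax = 2.
1 ≠ 2, so there is no saddle point; optimal play is mixed.
Let Row play R1 with probability p. Expected payoff against Left: 2p + 1(1−p) = p + 1; against Right: 0p + 10(1−p) = −10p + 10.
Setting these equal: p + 1 = −10p + 10 ⇒ 11p = 9 ⇒ p = 9/11, and the value is (1)·(9/11) + 1 = 20/11.
For Column: with q = P(Left), equating R1's and R2's payoffs gives 2q = −9q + 10 ⇒ q = 10/11.

20/11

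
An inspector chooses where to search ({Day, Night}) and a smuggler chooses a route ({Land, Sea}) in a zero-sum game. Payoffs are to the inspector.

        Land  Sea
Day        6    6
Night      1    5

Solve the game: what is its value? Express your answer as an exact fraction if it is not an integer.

Row minima: Day → 6, Night → 1; maximin = 6.
Column maxima: Land → 6, Sea → 6; minimax = 6.
Since maximin = minimax = 6, there is a saddle point and the value is 6.

6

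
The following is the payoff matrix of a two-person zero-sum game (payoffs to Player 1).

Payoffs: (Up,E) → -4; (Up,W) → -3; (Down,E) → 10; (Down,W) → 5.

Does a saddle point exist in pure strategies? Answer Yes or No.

Row minima: Up → -4, Down → 5; maximin = 5.
Column maxima: E → 10, W → 5; minimax = 5.
maximin = minimax = 5, so a saddle point exists.

Yes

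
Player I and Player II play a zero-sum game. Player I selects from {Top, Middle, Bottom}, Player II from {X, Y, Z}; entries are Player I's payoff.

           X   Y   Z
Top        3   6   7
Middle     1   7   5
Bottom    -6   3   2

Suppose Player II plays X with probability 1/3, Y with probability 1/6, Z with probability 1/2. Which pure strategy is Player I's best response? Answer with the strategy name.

Top

Expected payoff of Top: (1/3)·3 + (1/6)·6 + (1/2)·7 = 11/2.
Expected payoff of Middle: (1/3)·1 + (1/6)·7 + (1/2)·5 = 4.
Expected payoff of Bottom: (1/3)·(-6) + (1/6)·3 + (1/2)·2 = -1/2.
The largest is 11/2, so Player I's best response is Top.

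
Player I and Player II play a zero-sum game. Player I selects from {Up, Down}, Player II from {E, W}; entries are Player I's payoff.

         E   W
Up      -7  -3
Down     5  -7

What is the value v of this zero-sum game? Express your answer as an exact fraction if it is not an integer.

-4

Row minima: Up → -7, Down → -7; maximin = -7.
Column maxima: E → 5, W → -3; minimax = -3.
-7 ≠ -3, so there is no saddle point; optimal play is mixed.
Let Player I play Up with probability p. Expected payoff against E: (-7)p + 5(1−p) = −12p + 5; against W: (-3)p + (-7)(1−p) = 4p − 7.
Setting these equal: −12p + 5 = 4p − 7 ⇒ −16p = -12 ⇒ p = 3/4, and the value is (-12)·(3/4) + 5 = -4.
For Player II: with q = P(E), equating Up's and Down's payoffs gives −4q − 3 = 12q − 7 ⇒ q = 1/4.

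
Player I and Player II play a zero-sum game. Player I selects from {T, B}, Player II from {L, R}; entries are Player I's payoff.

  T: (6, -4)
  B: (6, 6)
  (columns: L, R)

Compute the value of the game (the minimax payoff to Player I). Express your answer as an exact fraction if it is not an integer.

Row minima: T → -4, B → 6; maximin = 6.
Column maxima: L → 6, R → 6; minimax = 6.
Since maximin = minimax = 6, there is a saddle point and the value is 6.

6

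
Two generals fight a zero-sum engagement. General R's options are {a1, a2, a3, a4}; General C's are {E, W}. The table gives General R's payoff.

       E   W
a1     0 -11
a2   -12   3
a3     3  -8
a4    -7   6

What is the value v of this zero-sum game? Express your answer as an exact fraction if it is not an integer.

Row minima: a1 → -11, a2 → -12, a3 → -8, a4 → -7; maximin = -7.
Column maxima: E → 3, W → 6; minimax = 3.
-7 ≠ 3, so there is no saddle point; optimal play is mixed.
a1 is strictly dominated by a3, so General R never plays it.
a2 is strictly dominated by a4, so General R never plays it.
On the remaining 2×2 (a3, a4 vs E, W):
Let General R play a3 with probability p. Expected payoff against E: 3p + (-7)(1−p) = 10p − 7; against W: (-8)p + 6(1−p) = −14p + 6.
Setting these equal: 10p − 7 = −14p + 6 ⇒ 24p = 13 ⇒ p = 13/24, and the value is (10)·(13/24) − 7 = -19/12.
For General C: with q = P(E), equating a3's and a4's payoffs gives 11q − 8 = −13q + 6 ⇒ q = 7/12.

-19/12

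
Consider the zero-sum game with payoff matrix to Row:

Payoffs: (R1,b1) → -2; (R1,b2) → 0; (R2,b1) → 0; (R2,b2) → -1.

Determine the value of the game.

-2/3

Row minima: R1 → -2, R2 → -1; maximin = -1.
Column maxima: b1 → 0, b2 → 0; minimax = 0.
-1 ≠ 0, so there is no saddle point; optimal play is mixed.
Let Row play R1 with probability p. Expected payoff against b1: (-2)p + 0(1−p) = −2p; against b2: 0p + (-1)(1−p) = p − 1.
Setting these equal: −2p = p − 1 ⇒ −3p = -1 ⇒ p = 1/3, and the value is (-2)·(1/3) = -2/3.
For Column: with q = P(b1), equating R1's and R2's payoffs gives −2q = q − 1 ⇒ q = 1/3.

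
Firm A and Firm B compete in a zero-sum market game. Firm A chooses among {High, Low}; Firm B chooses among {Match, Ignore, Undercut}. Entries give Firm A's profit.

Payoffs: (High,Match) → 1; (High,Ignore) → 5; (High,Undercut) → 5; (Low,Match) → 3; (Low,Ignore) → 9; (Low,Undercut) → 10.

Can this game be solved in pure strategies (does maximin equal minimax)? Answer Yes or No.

Row minima: High → 1, Low → 3; maximin = 3.
Column maxima: Match → 3, Ignore → 9, Undercut → 10; minimax = 3.
maximin = minimax = 3, so a saddle point exists.

Yes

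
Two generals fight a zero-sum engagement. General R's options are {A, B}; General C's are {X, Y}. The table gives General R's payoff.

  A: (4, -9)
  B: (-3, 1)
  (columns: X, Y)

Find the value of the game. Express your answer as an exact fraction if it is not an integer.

Row minima: A → -9, B → -3; maximin = -3.
Column maxima: X → 4, Y → 1; minimax = 1.
-3 ≠ 1, so there is no saddle point; optimal play is mixed.
Let General R play A with probability p. Expected payoff against X: 4p + (-3)(1−p) = 7p − 3; against Y: (-9)p + 1(1−p) = −10p + 1.
Setting these equal: 7p − 3 = −10p + 1 ⇒ 17p = 4 ⇒ p = 4/17, and the value is (7)·(4/17) − 3 = -23/17.
For General C: with q = P(X), equating A's and B's payoffs gives 13q − 9 = −4q + 1 ⇒ q = 10/17.

-23/17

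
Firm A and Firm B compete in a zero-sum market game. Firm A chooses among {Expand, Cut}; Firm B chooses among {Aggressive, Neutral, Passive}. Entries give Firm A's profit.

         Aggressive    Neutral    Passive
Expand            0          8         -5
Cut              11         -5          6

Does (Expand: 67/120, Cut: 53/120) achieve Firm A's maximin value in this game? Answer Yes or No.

No

Against Aggressive this mix gives (67/120)·0 + (53/120)·11 = 583/120.
Against Neutral this mix gives (67/120)·8 + (53/120)·(-5) = 271/120.
Against Passive this mix gives (67/120)·(-5) + (53/120)·6 = -17/120.
Firm B will play Passive, holding Firm A to -17/120. Shifting weight toward the row that does better against Passive would raise this floor (the equalizing mix achieves 23/24 against both Passive and Neutral), so the proposed strategy is not optimal.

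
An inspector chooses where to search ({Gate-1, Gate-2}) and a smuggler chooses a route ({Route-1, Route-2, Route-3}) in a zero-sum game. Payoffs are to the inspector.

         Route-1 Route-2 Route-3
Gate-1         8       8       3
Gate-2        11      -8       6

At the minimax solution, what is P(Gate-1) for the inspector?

14/19

Row minima: Gate-1 → 3, Gate-2 → -8; maximin = 3.
Column maxima: Route-1 → 11, Route-2 → 8, Route-3 → 6; minimax = 6.
3 ≠ 6, so there is no saddle point; optimal play is mixed.
Route-1 is strictly dominated by Route-3 (it gives the inspector strictly more in every row), so the smuggler never plays it.
On the remaining 2×2 (Gate-1, Gate-2 vs Route-2, Route-3):
Let the inspector play Gate-1 with probability p. Expected payoff against Route-2: 8p + (-8)(1−p) = 16p − 8; against Route-3: 3p + 6(1−p) = −3p + 6.
Setting these equal: 16p − 8 = −3p + 6 ⇒ 19p = 14 ⇒ p = 14/19, and the value is (16)·(14/19) − 8 = 72/19.
For the smuggler: with q = P(Route-2), equating Gate-1's and Gate-2's payoffs gives 5q + 3 = −14q + 6 ⇒ q = 3/19.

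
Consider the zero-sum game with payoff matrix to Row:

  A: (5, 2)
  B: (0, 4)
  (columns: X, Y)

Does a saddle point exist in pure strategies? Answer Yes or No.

Row minima: A → 2, B → 0; maximin = 2.
Column maxima: X → 5, Y → 4; minimax = 4.
2 ≠ 4, so no pure-strategy equilibrium exists.

No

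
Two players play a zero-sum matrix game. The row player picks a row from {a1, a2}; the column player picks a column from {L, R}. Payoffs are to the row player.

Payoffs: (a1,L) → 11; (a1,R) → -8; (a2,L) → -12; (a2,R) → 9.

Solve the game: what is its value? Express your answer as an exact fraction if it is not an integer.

Row minima: a1 → -8, a2 → -12; maximin = -8.
Column maxima: L → 11, R → 9; minimax = 9.
-8 ≠ 9, so there is no saddle point; optimal play is mixed.
Let the row player play a1 with probability p. Expected payoff against L: 11p + (-12)(1−p) = 23p − 12; against R: (-8)p + 9(1−p) = −17p + 9.
Setting these equal: 23p − 12 = −17p + 9 ⇒ 40p = 21 ⇒ p = 21/40, and the value is (23)·(21/40) − 12 = 3/40.
For the column player: with q = P(L), equating a1's and a2's payoffs gives 19q − 8 = −21q + 9 ⇒ q = 17/40.

3/40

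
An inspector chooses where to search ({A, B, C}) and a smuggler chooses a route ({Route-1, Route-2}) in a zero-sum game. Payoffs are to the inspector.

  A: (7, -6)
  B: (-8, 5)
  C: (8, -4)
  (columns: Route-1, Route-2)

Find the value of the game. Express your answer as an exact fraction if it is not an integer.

Row minima: A → -6, B → -8, C → -4; maximin = -4.
Column maxima: Route-1 → 8, Route-2 → 5; minimax = 5.
-4 ≠ 5, so there is no saddle point; optimal play is mixed.
A is strictly dominated by C, so the inspector never plays it.
On the remaining 2×2 (B, C vs Route-1, Route-2):
Let the inspector play B with probability p. Expected payoff against Route-1: (-8)p + 8(1−p) = −16p + 8; against Route-2: 5p + (-4)(1−p) = 9p − 4.
Setting these equal: −16p + 8 = 9p − 4 ⇒ −25p = -12 ⇒ p = 12/25, and the value is (-16)·(12/25) + 8 = 8/25.
For the smuggler: with q = P(Route-1), equating B's and C's payoffs gives −13q + 5 = 12q − 4 ⇒ q = 9/25.

8/25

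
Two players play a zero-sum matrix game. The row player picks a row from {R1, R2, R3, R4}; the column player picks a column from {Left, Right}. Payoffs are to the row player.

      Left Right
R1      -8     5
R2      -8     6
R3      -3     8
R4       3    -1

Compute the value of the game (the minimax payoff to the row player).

Row minima: R1 → -8, R2 → -8, R3 → -3, R4 → -1; maximin = -1.
Column maxima: Left → 3, Right → 8; minimax = 3.
-1 ≠ 3, so there is no saddle point; optimal play is mixed.
R1 is strictly dominated by R3, so the row player never plays it.
R2 is strictly dominated by R3, so the row player never plays it.
On the remaining 2×2 (R3, R4 vs Left, Right):
Let the row player play R3 with probability p. Expected payoff against Left: (-3)p + 3(1−p) = −6p + 3; against Right: 8p + (-1)(1−p) = 9p − 1.
Setting these equal: −6p + 3 = 9p − 1 ⇒ −15p = -4 ⇒ p = 4/15, and the value is (-6)·(4/15) + 3 = 7/5.
For the column player: with q = P(Left), equating R3's and R4's payoffs gives −11q + 8 = 4q − 1 ⇒ q = 3/5.

7/5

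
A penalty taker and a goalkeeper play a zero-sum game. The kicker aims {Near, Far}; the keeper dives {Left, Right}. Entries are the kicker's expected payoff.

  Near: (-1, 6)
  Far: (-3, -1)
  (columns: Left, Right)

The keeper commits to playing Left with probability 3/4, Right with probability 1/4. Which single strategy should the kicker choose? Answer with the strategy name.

Near

Expected payoff of Near: (3/4)·(-1) + (1/4)·6 = 3/4.
Expected payoff of Far: (3/4)·(-3) + (1/4)·(-1) = -5/2.
The largest is 3/4, so the kicker's best response is Near.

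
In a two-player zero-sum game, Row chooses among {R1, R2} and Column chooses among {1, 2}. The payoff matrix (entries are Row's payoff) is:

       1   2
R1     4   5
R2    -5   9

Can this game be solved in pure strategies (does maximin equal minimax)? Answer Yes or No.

Yes

Row minima: R1 → 4, R2 → -5; maximin = 4.
Column maxima: 1 → 4, 2 → 9; minimax = 4.
maximin = minimax = 4, so a saddle point exists.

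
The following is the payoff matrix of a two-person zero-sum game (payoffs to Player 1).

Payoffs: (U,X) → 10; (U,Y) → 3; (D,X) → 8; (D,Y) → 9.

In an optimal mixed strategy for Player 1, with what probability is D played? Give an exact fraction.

7/8

Row minima: U → 3, D → 8; maximin = 8.
Column maxima: X → 10, Y → 9; minimax = 9.
8 ≠ 9, so there is no saddle point; optimal play is mixed.
Let Player 1 play U with probability p. Expected payoff against X: 10p + 8(1−p) = 2p + 8; against Y: 3p + 9(1−p) = −6p + 9.
Setting these equal: 2p + 8 = −6p + 9 ⇒ 8p = 1 ⇒ p = 1/8, and the value is (2)·(1/8) + 8 = 33/4.
For Player 2: with q = P(X), equating U's and D's payoffs gives 7q + 3 = −q + 9 ⇒ q = 3/4.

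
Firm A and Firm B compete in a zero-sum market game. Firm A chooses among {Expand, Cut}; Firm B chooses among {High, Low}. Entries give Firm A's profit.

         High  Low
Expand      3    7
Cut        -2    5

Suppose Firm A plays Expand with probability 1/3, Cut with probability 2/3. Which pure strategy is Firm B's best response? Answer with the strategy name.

If Firm B plays High, Firm A's expected payoff is (1/3)·3 + (2/3)·(-2) = -1/3.
If Firm B plays Low, Firm A's expected payoff is (1/3)·7 + (2/3)·5 = 17/3.
Firm B minimizes Firm A's payoff; the smallest is -1/3, so the best response is High.

High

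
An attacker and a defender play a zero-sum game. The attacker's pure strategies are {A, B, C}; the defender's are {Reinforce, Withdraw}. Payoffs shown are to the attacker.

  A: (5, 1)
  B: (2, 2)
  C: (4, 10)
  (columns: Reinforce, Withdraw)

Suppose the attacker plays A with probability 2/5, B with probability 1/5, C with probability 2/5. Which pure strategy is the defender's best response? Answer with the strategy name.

If the defender plays Reinforce, the attacker's expected payoff is (2/5)·5 + (1/5)·2 + (2/5)·4 = 4.
If the defender plays Withdraw, the attacker's expected payoff is (2/5)·1 + (1/5)·2 + (2/5)·10 = 24/5.
The defender minimizes the attacker's payoff; the smallest is 4, so the best response is Reinforce.

Reinforce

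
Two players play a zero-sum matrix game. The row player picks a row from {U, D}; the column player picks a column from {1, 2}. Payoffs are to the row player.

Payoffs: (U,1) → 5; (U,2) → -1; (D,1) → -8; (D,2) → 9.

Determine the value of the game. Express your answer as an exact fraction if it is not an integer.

Row minima: U → -1, D → -8; maximin = -1.
Column maxima: 1 → 5, 2 → 9; minimax = 5.
-1 ≠ 5, so there is no saddle point; optimal play is mixed.
Let the row player play U with probability p. Expected payoff against 1: 5p + (-8)(1−p) = 13p − 8; against 2: (-1)p + 9(1−p) = −10p + 9.
Setting these equal: 13p − 8 = −10p + 9 ⇒ 23p = 17 ⇒ p = 17/23, and the value is (13)·(17/23) − 8 = 37/23.
For the column player: with q = P(1), equating U's and D's payoffs gives 6q − 1 = −17q + 9 ⇒ q = 10/23.

37/23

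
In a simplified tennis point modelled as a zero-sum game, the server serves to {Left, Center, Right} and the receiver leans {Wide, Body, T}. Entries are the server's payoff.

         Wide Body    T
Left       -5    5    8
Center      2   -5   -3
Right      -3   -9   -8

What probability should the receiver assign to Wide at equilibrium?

Row minima: Left → -5, Center → -5, Right → -9; maximin = -5.
Column maxima: Wide → 2, Body → 5, T → 8; minimax = 2.
-5 ≠ 2, so there is no saddle point; optimal play is mixed.
Right is strictly dominated by Center, so the server never plays it.
T is strictly dominated by Body (it gives the server strictly more in every row), so the receiver never plays it.
On the remaining 2×2 (Left, Center vs Wide, Body):
Let the server play Left with probability p. Expected payoff against Wide: (-5)p + 2(1−p) = −7p + 2; against Body: 5p + (-5)(1−p) = 10p − 5.
Setting these equal: −7p + 2 = 10p − 5 ⇒ −17p = -7 ⇒ p = 7/17, and the value is (-7)·(7/17) + 2 = -15/17.
For the receiver: with q = P(Wide), equating Left's and Center's payoffs gives −10q + 5 = 7q − 5 ⇒ q = 10/17.

10/17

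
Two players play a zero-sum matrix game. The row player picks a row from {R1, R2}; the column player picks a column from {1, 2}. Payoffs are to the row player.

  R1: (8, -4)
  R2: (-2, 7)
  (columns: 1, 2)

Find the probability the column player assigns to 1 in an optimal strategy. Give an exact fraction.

11/21

Row minima: R1 → -4, R2 → -2; maximin = -2.
Column maxima: 1 → 8, 2 → 7; minimax = 7.
-2 ≠ 7, so there is no saddle point; optimal play is mixed.
Let the row player play R1 with probability p. Expected payoff against 1: 8p + (-2)(1−p) = 10p − 2; against 2: (-4)p + 7(1−p) = −11p + 7.
Setting these equal: 10p − 2 = −11p + 7 ⇒ 21p = 9 ⇒ p = 3/7, and the value is (10)·(3/7) − 2 = 16/7.
For the column player: with q = P(1), equating R1's and R2's payoffs gives 12q − 4 = −9q + 7 ⇒ q = 11/21.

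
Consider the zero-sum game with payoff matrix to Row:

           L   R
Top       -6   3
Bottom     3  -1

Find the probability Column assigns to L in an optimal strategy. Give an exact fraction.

Row minima: Top → -6, Bottom → -1; maximin = -1.
Column maxima: L → 3, R → 3; minimax = 3.
-1 ≠ 3, so there is no saddle point; optimal play is mixed.
Let Row play Top with probability p. Expected payoff against L: (-6)p + 3(1−p) = −9p + 3; against R: 3p + (-1)(1−p) = 4p − 1.
Setting these equal: −9p + 3 = 4p − 1 ⇒ −13p = -4 ⇒ p = 4/13, and the value is (-9)·(4/13) + 3 = 3/13.
For Column: with q = P(L), equating Top's and Bottom's payoffs gives −9q + 3 = 4q − 1 ⇒ q = 4/13.

4/13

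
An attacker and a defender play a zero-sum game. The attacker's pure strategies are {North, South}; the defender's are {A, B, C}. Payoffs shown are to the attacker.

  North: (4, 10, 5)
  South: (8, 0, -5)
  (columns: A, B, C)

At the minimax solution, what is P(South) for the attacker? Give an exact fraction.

Row minima: North → 4, South → -5; maximin = 4.
Column maxima: A → 8, B → 10, C → 5; minimax = 5.
4 ≠ 5, so there is no saddle point; optimal play is mixed.
B is strictly dominated by C (it gives the attacker strictly more in every row), so the defender never plays it.
On the remaining 2×2 (North, South vs A, C):
Let the attacker play North with probability p. Expected payoff against A: 4p + 8(1−p) = −4p + 8; against C: 5p + (-5)(1−p) = 10p − 5.
Setting these equal: −4p + 8 = 10p − 5 ⇒ −14p = -13 ⇒ p = 13/14, and the value is (-4)·(13/14) + 8 = 30/7.
For the defender: with q = P(A), equating North's and South's payoffs gives −q + 5 = 13q − 5 ⇒ q = 5/7.

1/14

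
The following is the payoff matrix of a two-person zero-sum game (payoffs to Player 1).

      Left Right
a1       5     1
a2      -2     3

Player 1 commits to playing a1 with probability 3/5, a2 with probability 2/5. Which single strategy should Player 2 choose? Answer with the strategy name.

If Player 2 plays Left, Player 1's expected payoff is (3/5)·5 + (2/5)·(-2) = 11/5.
If Player 2 plays Right, Player 1's expected payoff is (3/5)·1 + (2/5)·3 = 9/5.
Player 2 minimizes Player 1's payoff; the smallest is 9/5, so the best response is Right.

Right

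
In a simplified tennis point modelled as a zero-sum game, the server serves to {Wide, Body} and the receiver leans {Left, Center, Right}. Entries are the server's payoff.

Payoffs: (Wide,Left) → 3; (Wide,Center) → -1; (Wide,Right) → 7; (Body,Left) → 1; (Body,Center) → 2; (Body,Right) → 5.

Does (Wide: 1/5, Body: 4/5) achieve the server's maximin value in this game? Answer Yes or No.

Yes

Against Left this mix gives (1/5)·3 + (4/5)·1 = 7/5.
Against Center this mix gives (1/5)·(-1) + (4/5)·2 = 7/5.
Against Right this mix gives (1/5)·7 + (4/5)·5 = 27/5.
All of the receiver's active replies (Left, Center) yield 7/5, and no column does worse for the server. The mix makes the receiver indifferent and guarantees 7/5, so it is optimal.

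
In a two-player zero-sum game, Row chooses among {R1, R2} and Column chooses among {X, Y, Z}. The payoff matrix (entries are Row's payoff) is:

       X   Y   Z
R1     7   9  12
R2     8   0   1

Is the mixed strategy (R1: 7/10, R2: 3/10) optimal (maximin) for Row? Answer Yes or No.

Against X this mix gives (7/10)·7 + (3/10)·8 = 73/10.
Against Y this mix gives (7/10)·9 + (3/10)·0 = 63/10.
Against Z this mix gives (7/10)·12 + (3/10)·1 = 87/10.
Column will play Y, holding Row to 63/10. Shifting weight toward the row that does better against Y would raise this floor (the equalizing mix achieves 36/5 against both Y and X), so the proposed strategy is not optimal.

No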